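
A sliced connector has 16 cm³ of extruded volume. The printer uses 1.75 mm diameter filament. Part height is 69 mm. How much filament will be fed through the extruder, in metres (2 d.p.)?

Filament cross-section = π × (1.75/2)² = 2.4053 mm².
Length = 16 cm³ / 2.4053 mm² = 16000 / 2.4053 = 6651.98 mm = 6.65 m.

6.65 m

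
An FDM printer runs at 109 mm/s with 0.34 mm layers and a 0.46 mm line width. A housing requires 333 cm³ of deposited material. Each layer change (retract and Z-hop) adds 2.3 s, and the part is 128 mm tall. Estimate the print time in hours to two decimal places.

5.67 hours

Extrusion cross-section: 0.34 × 0.46 → 0.1564 mm².
Toolpath length = 333 cm³ / 0.1564 mm² = 333000 / 0.1564 = 2129156 mm.
Print-move time = 2129156 / 109, so 19533.5 s.
Layers = ⌈128/0.34⌉ = 377.
Non-print overhead = 377 × 2.3 = 867.1 s.
Total = 19533.5 + 867.1 = 20400.6 s = 5.67 hours.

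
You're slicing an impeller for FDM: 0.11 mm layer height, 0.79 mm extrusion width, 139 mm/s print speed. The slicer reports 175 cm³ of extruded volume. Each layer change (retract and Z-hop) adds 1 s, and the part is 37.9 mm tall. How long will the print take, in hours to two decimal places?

4.12 hours

Extrusion cross-section = 0.11 × 0.79, so 0.0869 mm².
Toolpath length = 175 cm³ / 0.0869 mm² = 175000 / 0.0869 = 2013809 mm.
Extrusion time: 2013809 / 139 → 14487.8 s.
Layers = ⌈37.9/0.11⌉ = 345.
Non-print overhead: 345 × 1 → 345 s.
Altogether 14487.8 + 345 = 14832.8 s, i.e. 4.12 hours.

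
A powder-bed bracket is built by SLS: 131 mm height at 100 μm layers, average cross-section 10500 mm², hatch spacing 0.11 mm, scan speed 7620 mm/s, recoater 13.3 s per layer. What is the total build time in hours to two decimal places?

9.40 hours

Number of layers: 131 / 0.1 → 1310 (rounded up).
Hatch length per layer = 10500 / 0.11 = 95454.5 mm.
Scan time per layer = 95454.5 / 7620 = 12.5268 s.
Layer cycle = 12.5268 + 13.3 = 25.8268 s.
Build time = 1310 × 25.8268 = 33833.108 s = 9.40 hours.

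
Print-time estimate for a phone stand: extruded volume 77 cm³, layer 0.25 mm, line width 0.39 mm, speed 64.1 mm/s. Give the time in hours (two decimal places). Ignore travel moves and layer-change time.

3.42 hours

Bead cross-section = 0.25 × 0.39 = 0.0975 mm².
Total extruded path = 77000/0.0975 = 789743.6 mm.
Print-move time = 789743.6 / 64.1, so 12320.5 s.
Converting: 12320.5 s = 3.42 hours.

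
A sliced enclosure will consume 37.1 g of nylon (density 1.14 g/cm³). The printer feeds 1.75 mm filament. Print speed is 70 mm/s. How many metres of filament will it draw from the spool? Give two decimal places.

13.53 m

Volume = 37.1 g / 1.14 g·cm⁻³ = 32.5439 cm³ = 32543.9 mm³.
Cross-section of 1.75 mm filament: π·(1.75/2)² = 2.4053 mm².
L = V/A = 32543.9/2.4053 = 13530.08 mm → 13.53 m.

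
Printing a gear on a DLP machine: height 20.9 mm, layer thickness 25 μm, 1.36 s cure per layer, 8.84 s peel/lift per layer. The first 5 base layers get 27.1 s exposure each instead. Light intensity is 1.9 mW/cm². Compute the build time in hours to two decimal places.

Layers = ⌈20.9/0.025⌉ = 836.
Burn-in layers = 5 × (27.1 + 8.84), so 179.7 s.
Normal layers = 831 × (1.36 + 8.84), so 8476.2 s.
Total = 179.7 + 8476.2 = 8655.9 s = 2.40 hours.

2.40 hours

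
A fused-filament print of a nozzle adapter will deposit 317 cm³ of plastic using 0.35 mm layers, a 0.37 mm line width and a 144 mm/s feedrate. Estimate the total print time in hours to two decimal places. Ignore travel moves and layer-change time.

Extrusion cross-section: 0.35 × 0.37 → 0.1295 mm².
Path length: 317000 mm³ / 0.1295 mm² → 2447876.4 mm.
Print-move time = 2447876.4 / 144 = 16999.1 s.
Converting: 16999.1 s = 4.72 hours.

4.72 hours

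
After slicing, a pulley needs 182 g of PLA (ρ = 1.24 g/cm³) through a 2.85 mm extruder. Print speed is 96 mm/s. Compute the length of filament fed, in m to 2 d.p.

23.01 m

Extruded volume: 182/1.24 = 146.7742 cm³ (146774.2 mm³).
A = π r² = π × 1.425² = 6.3794 mm².
Length = 146774.2 / 6.3794 = 23007.52 mm = 23.01 m.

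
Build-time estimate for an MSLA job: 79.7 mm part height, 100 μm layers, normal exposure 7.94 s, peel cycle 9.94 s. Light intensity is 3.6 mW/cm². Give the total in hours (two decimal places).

3.96 hours

Layers = ⌈79.7/0.1⌉ = 797.
Per-layer time = 7.94 + 9.94 = 17.88 s.
Total = 797 × 17.88 = 14250.36 s = 3.96 hours.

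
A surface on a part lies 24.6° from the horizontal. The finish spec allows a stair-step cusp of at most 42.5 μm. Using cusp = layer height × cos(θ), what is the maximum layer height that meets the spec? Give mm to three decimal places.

Layer height = cusp / cos(24.6°) = 0.0425 / 0.9092 = 0.047 mm.

0.047 mm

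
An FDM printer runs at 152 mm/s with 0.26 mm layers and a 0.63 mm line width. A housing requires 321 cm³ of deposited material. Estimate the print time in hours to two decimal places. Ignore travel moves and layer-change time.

3.58 hours

Line area = 0.26 × 0.63, so 0.1638 mm².
Toolpath length = 321 cm³ / 0.1638 mm² = 321000 / 0.1638 = 1959707 mm.
Time extruding = 1959707 / 152 = 12892.8 s.
12892.8 s = 3.58 hours.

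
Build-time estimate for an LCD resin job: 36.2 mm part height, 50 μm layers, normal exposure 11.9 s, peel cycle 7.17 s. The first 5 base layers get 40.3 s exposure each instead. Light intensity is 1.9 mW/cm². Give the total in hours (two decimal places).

3.87 hours

Number of layers: 36.2 / 0.05 → 724 (rounded up).
Burn-in layers = 5 × (40.3 + 7.17), so 237.35 s.
Normal layers = 719 × (11.9 + 7.17), so 13711.33 s.
Total = 237.35 + 13711.33 = 13948.68 s = 3.87 hours.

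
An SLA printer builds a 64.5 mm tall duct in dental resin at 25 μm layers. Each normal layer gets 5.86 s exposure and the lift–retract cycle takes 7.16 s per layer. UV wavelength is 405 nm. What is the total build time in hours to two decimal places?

9.33 hours

Layer count = ceil(64.5 / 0.025) = 2580.
Per-layer time = 5.86 + 7.16 = 13.02 s.
Total = 2580 × 13.02 = 33591.6 s = 9.33 hours.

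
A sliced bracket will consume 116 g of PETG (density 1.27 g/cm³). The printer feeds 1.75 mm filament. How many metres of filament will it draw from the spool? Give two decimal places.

37.97 m

Volume = 116 g / 1.27 g·cm⁻³ = 91.3386 cm³ = 91338.6 mm³.
Cross-section of 1.75 mm filament: π·(1.75/2)² = 2.4053 mm².
L = V/A = 91338.6/2.4053 = 37973.89 mm → 37.97 m.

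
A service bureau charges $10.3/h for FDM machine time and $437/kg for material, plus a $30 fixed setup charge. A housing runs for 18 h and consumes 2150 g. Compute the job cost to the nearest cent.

Machine cost: 10.3 × 18 → $185.40.
Material cost = 437 × 2150/1000, so $939.55.
Total = 185.40 + 939.55 + 30 = $1154.95.

$1154.95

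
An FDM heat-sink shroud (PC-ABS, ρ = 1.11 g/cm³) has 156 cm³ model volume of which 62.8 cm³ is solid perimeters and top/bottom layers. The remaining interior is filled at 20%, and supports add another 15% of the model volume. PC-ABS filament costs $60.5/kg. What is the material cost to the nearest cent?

Interior volume = 156 − 62.8 = 93.2 cm³.
Infill deposited = 0.20 × 93.2 = 18.64 cm³.
Support: 0.15 × 156 → 23.4 cm³.
Total printed volume = 62.8 + 18.64 + 23.4, so 104.84 cm³.
Mass = 104.84 × 1.11, so 116.3724 g.
Cost = 116.3724 g / 1000 × $60.5/kg = $7.04.

$7.04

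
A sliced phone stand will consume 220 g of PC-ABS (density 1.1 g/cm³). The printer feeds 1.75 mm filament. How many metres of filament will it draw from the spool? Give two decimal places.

83.15 m

Extruded volume: 220/1.1 = 200 cm³ (200000 mm³).
A = π r² = π × 0.875² = 2.4053 mm².
Length = 200000 / 2.4053 = 83149.71 mm = 83.15 m.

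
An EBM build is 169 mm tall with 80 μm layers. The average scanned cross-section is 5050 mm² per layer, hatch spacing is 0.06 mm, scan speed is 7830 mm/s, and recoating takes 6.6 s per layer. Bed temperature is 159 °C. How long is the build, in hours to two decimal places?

10.18 hours

Number of layers: 169 / 0.08 → 2113 (rounded up).
Hatch length per layer: 5050 / 0.06 → 84166.7 mm.
Scan time per layer = 84166.7 / 7830 = 10.7493 s.
Time per layer: 10.7493 + 6.6 → 17.3493 s.
Total: 2113 × 17.3493 s = 36659.0709 s → 10.18 hours.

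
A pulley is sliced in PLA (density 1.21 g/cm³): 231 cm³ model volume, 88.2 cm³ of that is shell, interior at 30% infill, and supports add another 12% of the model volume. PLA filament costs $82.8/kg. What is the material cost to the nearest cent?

Volume inside the shell = 231 − 88.2 = 142.8 cm³.
Deposited infill: 0.30 × 142.8 → 42.84 cm³.
Support = 0.12 × 231, so 27.72 cm³.
Total printed volume: 88.2 + 42.84 + 27.72 → 158.76 cm³.
Mass = 158.76 × 1.21, so 192.0996 g.
Cost = 192.0996 g / 1000 × $82.8/kg = $15.91.

$15.91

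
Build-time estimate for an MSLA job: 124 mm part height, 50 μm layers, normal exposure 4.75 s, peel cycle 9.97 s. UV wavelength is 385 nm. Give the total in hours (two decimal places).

10.14 hours

Layers = ⌈124/0.05⌉ = 2480.
Per-layer time: 4.75 + 9.97 → 14.72 s.
Total = 2480 × 14.72 = 36505.6 s = 10.14 hours.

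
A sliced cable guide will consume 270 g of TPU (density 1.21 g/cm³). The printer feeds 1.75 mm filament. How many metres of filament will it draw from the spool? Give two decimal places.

92.77 m

Extruded volume: 270/1.21 = 223.1405 cm³ (223140.5 mm³).
Cross-section of 1.75 mm filament: π·(1.75/2)² = 2.4053 mm².
Length = 223140.5 / 2.4053 = 92770.34 mm = 92.77 m.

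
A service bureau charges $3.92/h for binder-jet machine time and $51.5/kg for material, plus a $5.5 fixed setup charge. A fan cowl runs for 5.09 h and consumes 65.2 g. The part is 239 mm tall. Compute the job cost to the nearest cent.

Machine cost: 3.92 × 5.09 → $19.9528.
Feedstock cost = 51.5 × 65.2/1000, so $3.3578.
Total = 19.9528 + 3.3578 + 5.5 = 28.8106 ≈ $28.81.

$28.81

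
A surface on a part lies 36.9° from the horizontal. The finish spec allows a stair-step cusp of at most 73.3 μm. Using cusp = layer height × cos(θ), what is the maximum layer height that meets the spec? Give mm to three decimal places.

t = h_c / cos θ = 0.0733 / 0.7997 = 0.092 mm.

0.092 mm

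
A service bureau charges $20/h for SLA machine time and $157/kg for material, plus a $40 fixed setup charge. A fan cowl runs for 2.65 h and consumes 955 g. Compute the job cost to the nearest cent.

$242.94

Machine cost: 20 × 2.65 → $53.00.
Feedstock cost: 157 × 955/1000 → $149.935.
Total = 53.00 + 149.935 + 40 = 242.935 ≈ $242.94.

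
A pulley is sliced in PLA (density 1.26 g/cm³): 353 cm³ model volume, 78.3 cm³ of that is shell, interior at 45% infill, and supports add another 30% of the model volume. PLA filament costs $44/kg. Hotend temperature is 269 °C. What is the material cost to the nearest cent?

Infill region = 353 − 78.3, so 274.7 cm³.
Infill volume = 0.45 × 274.7 = 123.615 cm³.
Support = 0.30 × 353 = 105.9 cm³.
Total printed volume = 78.3 + 123.615 + 105.9, so 307.815 cm³.
Mass = 307.815 × 1.26 = 387.8469 g.
Cost = 387.8469 g / 1000 × $44/kg = $17.07.

$17.07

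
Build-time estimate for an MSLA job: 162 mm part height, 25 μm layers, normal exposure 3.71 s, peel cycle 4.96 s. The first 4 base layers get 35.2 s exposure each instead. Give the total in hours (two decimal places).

Layer count = ceil(162 / 0.025) = 6480.
Burn-in layers = 4 × (35.2 + 4.96), so 160.64 s.
Normal layers = 6476 × (3.71 + 4.96) = 56146.92 s.
Total = 160.64 + 56146.92 = 56307.56 s = 15.64 hours.

15.64 hours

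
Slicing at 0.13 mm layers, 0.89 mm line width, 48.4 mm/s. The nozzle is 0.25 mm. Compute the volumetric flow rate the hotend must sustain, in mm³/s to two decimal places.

Bead cross-section: 0.13 × 0.89 → 0.1157 mm².
Q = v·A = 48.4 × 0.1157 = 5.60 mm³/s.

5.60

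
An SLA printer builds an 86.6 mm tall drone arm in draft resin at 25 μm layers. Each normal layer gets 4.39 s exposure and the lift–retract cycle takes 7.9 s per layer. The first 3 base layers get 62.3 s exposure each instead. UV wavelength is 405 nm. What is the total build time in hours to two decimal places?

Layers = ⌈86.6/0.025⌉ = 3464.
Burn-in layers = 3 × (62.3 + 7.9), so 210.6 s.
Normal layers: 3461 × (4.39 + 7.9) → 42535.69 s.
Total = 210.6 + 42535.69 = 42746.29 s = 11.87 hours.

11.87 hours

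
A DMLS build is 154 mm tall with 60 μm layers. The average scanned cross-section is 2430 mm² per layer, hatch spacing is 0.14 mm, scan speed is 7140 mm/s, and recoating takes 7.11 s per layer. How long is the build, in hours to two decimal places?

6.80 hours

Layers = ⌈154/0.06⌉ = 2567.
Scan path per layer = 2430 / 0.14, so 17357.1 mm.
Per-layer scan time = 17357.1 / 7140 = 2.431 s.
Per-layer time: 2.431 + 7.11 → 9.541 s.
Total: 2567 × 9.541 s = 24491.747 s → 6.80 hours.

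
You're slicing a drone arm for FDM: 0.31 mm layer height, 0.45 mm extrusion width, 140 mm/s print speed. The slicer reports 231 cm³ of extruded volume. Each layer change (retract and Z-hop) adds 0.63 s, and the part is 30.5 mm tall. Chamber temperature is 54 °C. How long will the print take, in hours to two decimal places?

Extrusion cross-section = 0.31 × 0.45 = 0.1395 mm².
Toolpath length = 231 cm³ / 0.1395 mm² = 231000 / 0.1395 = 1655914 mm.
Print-move time: 1655914 / 140 → 11828 s.
Layer count = ceil(30.5 / 0.31) = 99.
Non-print overhead = 99 × 0.63, so 62.37 s.
Total = 11828 + 62.37 = 11890.37 s = 3.30 hours.

3.30 hours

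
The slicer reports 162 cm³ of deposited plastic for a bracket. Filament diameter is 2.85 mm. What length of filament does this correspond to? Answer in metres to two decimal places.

25.39 m

Filament cross-section = π × (2.85/2)² = 6.3794 mm².
L = 162000 mm³ / 6.3794 mm² = 25394.24 mm, i.e. 25.39 m.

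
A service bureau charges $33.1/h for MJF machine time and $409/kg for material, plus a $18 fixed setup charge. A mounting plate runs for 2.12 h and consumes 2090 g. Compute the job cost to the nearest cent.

$942.98

Time charge = 33.1 × 2.12 = $70.172.
Feedstock cost = 409 × 2090/1000, so $854.81.
Adding setup: 70.172 + 854.81 + 18 → 942.982 ≈ $942.98.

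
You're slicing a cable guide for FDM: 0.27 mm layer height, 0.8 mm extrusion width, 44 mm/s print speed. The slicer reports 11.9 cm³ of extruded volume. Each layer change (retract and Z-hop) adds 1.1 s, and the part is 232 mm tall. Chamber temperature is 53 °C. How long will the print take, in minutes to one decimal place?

36.6 minutes

Bead cross-section: 0.27 × 0.8 → 0.216 mm².
Path length: 11900 mm³ / 0.216 mm² → 55092.6 mm.
Time extruding = 55092.6 / 44 = 1252.1 s.
Number of layers: 232 / 0.27 → 860 (rounded up).
Z-hop total = 860 × 1.1 = 946 s.
Total = 1252.1 + 946 = 2198.1 s = 36.6 minutes.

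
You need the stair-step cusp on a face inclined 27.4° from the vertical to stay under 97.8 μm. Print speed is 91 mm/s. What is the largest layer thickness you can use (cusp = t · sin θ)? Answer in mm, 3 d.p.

t = h_c / sin θ = 0.0978 / 0.4602 = 0.213 mm.

0.213 mm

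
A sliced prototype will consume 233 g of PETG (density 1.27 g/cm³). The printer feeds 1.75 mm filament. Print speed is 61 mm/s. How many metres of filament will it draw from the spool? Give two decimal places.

76.28 m

Volume = 233 g / 1.27 g·cm⁻³ = 183.4646 cm³ = 183464.6 mm³.
Filament cross-section = π × (1.75/2)² = 2.4053 mm².
L = V/A = 183464.6/2.4053 = 76275.14 mm → 76.28 m.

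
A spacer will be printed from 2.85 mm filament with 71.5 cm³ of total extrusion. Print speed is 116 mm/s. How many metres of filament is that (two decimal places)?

11.21 m

Cross-section of 2.85 mm filament: π·(2.85/2)² = 6.3794 mm².
Length = 71.5 cm³ / 6.3794 mm² = 71500 / 6.3794 = 11207.95 mm = 11.21 m.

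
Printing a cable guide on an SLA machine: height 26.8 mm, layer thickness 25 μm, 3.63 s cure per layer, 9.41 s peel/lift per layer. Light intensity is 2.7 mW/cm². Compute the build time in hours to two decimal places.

Number of layers: 26.8 / 0.025 → 1072 (rounded up).
Cycle time = 3.63 + 9.41 = 13.04 s.
Build time: 1072 × 13.04 s = 13978.88 s, i.e. 3.88 hours.

3.88 hours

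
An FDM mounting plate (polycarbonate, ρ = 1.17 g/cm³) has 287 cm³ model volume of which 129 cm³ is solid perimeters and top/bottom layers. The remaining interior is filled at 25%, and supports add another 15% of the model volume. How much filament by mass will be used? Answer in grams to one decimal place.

Infill region = 287 − 129 = 158 cm³.
Infill volume = 0.25 × 158 = 39.5 cm³.
Support: 0.15 × 287 → 43.05 cm³.
Deposited volume = 129 + 39.5 + 43.05 = 211.55 cm³.
Mass = 211.55 × 1.17 = 247.5135 g.

247.5 g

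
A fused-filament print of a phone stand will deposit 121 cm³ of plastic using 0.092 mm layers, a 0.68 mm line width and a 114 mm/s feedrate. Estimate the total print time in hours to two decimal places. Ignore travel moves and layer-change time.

Extrusion cross-section = 0.092 × 0.68 = 0.06256 mm².
Total extruded path = 121000/0.06256 = 1934143.2 mm.
Extrusion time = 1934143.2 / 114, so 16966.2 s.
In the requested units: 16966.2 s = 4.71 hours.

4.71 hours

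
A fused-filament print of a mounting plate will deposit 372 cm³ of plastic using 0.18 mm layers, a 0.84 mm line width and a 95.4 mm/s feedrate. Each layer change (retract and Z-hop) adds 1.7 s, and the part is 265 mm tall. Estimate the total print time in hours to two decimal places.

Bead cross-section = 0.18 × 0.84 = 0.1512 mm².
Path length: 372000 mm³ / 0.1512 mm² → 2460317.5 mm.
Extrusion time = 2460317.5 / 95.4, so 25789.5 s.
Layers = ⌈265/0.18⌉ = 1473.
Z-hop total: 1473 × 1.7 → 2504.1 s.
Total = 25789.5 + 2504.1 = 28293.6 s = 7.86 hours.

7.86 hours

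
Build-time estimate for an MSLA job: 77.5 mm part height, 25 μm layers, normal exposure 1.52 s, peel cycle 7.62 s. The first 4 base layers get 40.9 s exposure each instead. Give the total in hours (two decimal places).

7.91 hours

Number of layers: 77.5 / 0.025 → 3100 (rounded up).
Burn-in layers = 4 × (40.9 + 7.62), so 194.08 s.
Remaining layers = 3096 × (1.52 + 7.62), so 28297.44 s.
Sum: 194.08 + 28297.44 = 28491.52 s → 7.91 hours.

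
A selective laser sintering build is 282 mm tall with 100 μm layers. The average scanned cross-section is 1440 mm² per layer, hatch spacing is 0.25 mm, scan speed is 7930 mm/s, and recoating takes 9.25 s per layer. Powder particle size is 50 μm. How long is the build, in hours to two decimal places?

7.81 hours

Number of layers: 282 / 0.1 → 2820 (rounded up).
Scan path per layer: 1440 / 0.25 → 5760 mm.
Scan time per layer = 5760 / 7930 = 0.7264 s.
Time per layer = 0.7264 + 9.25, so 9.9764 s.
Build time = 2820 × 9.9764 = 28133.448 s = 7.81 hours.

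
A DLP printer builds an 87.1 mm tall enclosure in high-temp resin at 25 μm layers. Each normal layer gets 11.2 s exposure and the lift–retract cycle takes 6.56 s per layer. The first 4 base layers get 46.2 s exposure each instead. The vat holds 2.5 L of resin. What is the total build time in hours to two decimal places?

17.23 hours

Number of layers: 87.1 / 0.025 → 3484 (rounded up).
Base layers = 4 × (46.2 + 6.56), so 211.04 s.
Regular layers = 3480 × (11.2 + 6.56) = 61804.8 s.
Total = 211.04 + 61804.8 = 62015.84 s = 17.23 hours.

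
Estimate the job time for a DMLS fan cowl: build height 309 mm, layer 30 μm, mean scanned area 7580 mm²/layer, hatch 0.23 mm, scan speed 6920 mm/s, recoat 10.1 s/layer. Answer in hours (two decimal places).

Layer count = ceil(309 / 0.03) = 10300.
Per-layer scan distance: 7580 / 0.23 → 32956.5 mm.
Per-layer scan time: 32956.5 / 6920 → 4.7625 s.
Layer cycle = 4.7625 + 10.1 = 14.8625 s.
Build time = 10300 × 14.8625 = 153083.75 s = 42.52 hours.

42.52 hours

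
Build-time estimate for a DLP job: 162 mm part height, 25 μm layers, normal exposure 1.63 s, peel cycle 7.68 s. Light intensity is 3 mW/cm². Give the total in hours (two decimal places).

16.76 hours

Layer count = ceil(162 / 0.025) = 6480.
Cycle time = 1.63 + 7.68 = 9.31 s.
Total = 6480 × 9.31 = 60328.8 s = 16.76 hours.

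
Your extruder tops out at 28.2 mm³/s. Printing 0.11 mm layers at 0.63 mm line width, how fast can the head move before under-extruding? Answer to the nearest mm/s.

A: 0.11 × 0.63 → 0.0693 mm².
Max speed = 28.2 / 0.0693 = 406.93 ≈ 407 mm/s.

407 mm/s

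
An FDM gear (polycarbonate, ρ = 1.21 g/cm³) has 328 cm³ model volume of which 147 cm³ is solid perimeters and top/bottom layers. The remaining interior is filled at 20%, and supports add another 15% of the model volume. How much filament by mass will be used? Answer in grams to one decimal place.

281.2 g

Infill region: 328 − 147 → 181 cm³.
Deposited infill = 0.20 × 181, so 36.2 cm³.
Support = 0.15 × 328 = 49.2 cm³.
Total printed volume = 147 + 36.2 + 49.2, so 232.4 cm³.
Mass = 232.4 × 1.21 = 281.204 g.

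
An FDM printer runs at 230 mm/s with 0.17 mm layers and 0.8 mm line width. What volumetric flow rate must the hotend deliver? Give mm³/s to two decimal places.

A: 0.17 × 0.8 → 0.136 mm².
Volumetric flow = 230 × 0.136 = 31.28 mm³/s.

31.28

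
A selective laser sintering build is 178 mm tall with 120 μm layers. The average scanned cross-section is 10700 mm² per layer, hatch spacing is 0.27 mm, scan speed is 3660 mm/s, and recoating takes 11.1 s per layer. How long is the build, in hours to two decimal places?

Layers = ⌈178/0.12⌉ = 1484.
Per-layer scan distance: 10700 / 0.27 → 39629.6 mm.
Scan time per layer = 39629.6 / 3660, so 10.8278 s.
Layer cycle: 10.8278 + 11.1 → 21.9278 s.
1484 layers × 21.9278 s/layer = 32540.8552 s, i.e. 9.04 hours.

9.04 hours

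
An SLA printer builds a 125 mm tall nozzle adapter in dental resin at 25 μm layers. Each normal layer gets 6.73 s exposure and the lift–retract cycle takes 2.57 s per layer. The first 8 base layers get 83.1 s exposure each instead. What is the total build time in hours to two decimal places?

13.09 hours

Number of layers: 125 / 0.025 → 5000 (rounded up).
Burn-in layers = 8 × (83.1 + 2.57) = 685.36 s.
Remaining layers: 4992 × (6.73 + 2.57) → 46425.6 s.
Sum: 685.36 + 46425.6 = 47110.96 s → 13.09 hours.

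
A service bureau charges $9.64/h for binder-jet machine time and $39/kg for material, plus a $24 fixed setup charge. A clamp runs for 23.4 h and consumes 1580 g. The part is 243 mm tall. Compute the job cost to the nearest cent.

$311.20

Machine cost = 9.64 × 23.4, so $225.576.
Material cost = 39 × 1580/1000 = $61.62.
Total = 225.576 + 61.62 + 24 = 311.196 ≈ $311.20.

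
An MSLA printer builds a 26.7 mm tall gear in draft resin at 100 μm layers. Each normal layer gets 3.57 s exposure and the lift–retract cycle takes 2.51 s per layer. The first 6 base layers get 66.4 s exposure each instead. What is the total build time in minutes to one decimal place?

33.3 minutes

Layers = ⌈26.7/0.1⌉ = 267.
Bottom layers = 6 × (66.4 + 2.51), so 413.46 s.
Remaining layers = 261 × (3.57 + 2.51), so 1586.88 s.
Total = 413.46 + 1586.88 = 2000.34 s = 33.3 minutes.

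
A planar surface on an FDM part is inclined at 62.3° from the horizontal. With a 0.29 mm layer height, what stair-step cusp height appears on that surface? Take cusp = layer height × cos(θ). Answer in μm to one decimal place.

134.8 μm

h_c = t·cos θ = 0.29 × 0.4648 = 0.134792 mm (134.8 μm).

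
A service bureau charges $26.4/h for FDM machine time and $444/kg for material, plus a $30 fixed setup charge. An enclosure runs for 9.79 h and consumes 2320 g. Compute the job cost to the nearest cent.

$1318.54

Time charge = 26.4 × 9.79, so $258.456.
Material charge = 444 × 2320/1000 = $1030.08.
Adding setup: 258.456 + 1030.08 + 30 → 1318.536 ≈ $1318.54.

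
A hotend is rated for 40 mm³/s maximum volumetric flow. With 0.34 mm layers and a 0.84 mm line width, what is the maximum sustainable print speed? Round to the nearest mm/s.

Extrusion cross-section: 0.34 × 0.84 → 0.2856 mm².
Max speed = 40 / 0.2856 = 140.06 ≈ 140 mm/s.

140 mm/s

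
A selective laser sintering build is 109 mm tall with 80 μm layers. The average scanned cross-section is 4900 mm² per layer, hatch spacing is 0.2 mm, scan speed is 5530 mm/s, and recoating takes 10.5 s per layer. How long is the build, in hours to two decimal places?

Layers = ⌈109/0.08⌉ = 1363.
Per-layer scan distance = 4900 / 0.2 = 24500 mm.
Scan time per layer = 24500 / 5530 = 4.4304 s.
Time per layer = 4.4304 + 10.5 = 14.9304 s.
Build time = 1363 × 14.9304 = 20350.1352 s = 5.65 hours.

5.65 hours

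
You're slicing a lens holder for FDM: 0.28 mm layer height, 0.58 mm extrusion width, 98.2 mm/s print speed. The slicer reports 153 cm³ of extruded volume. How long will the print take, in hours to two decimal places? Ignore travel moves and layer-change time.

2.66 hours

Bead cross-section = 0.28 × 0.58, so 0.1624 mm².
Total extruded path = 153000/0.1624 = 942118.2 mm.
Print-move time = 942118.2 / 98.2 = 9593.9 s.
Converting: 9593.9 s = 2.66 hours.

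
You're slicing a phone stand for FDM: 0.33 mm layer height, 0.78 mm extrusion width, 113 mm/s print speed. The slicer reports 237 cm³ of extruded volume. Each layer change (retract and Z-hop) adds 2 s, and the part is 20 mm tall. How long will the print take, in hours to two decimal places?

Extrusion cross-section = 0.33 × 0.78, so 0.2574 mm².
Total extruded path = 237000/0.2574 = 920745.9 mm.
Extrusion time = 920745.9 / 113 = 8148.2 s.
Number of layers: 20 / 0.33 → 61 (rounded up).
Z-hop total: 61 × 2 → 122 s.
Altogether 8148.2 + 122 = 8270.2 s, i.e. 2.30 hours.

2.30 hours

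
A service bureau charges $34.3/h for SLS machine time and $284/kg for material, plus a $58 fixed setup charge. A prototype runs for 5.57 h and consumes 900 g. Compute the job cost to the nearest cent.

Machine cost = 34.3 × 5.57 = $191.051.
Feedstock cost = 284 × 900/1000 = $255.60.
Adding setup: 191.051 + 255.60 + 58 → 504.651 ≈ $504.65.

$504.65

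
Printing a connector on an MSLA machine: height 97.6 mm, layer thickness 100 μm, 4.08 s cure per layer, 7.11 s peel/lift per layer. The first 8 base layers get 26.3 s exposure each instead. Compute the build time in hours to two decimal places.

3.08 hours

Number of layers: 97.6 / 0.1 → 976 (rounded up).
Burn-in layers = 8 × (26.3 + 7.11) = 267.28 s.
Normal layers: 968 × (4.08 + 7.11) → 10831.92 s.
Total = 267.28 + 10831.92 = 11099.2 s = 3.08 hours.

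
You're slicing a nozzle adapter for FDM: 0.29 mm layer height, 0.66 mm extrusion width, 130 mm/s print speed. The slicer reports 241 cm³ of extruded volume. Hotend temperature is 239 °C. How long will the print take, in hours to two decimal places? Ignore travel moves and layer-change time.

Extrusion cross-section = 0.29 × 0.66, so 0.1914 mm².
Total extruded path = 241000/0.1914 = 1259143.2 mm.
Extrusion time = 1259143.2 / 130 = 9685.7 s.
In the requested units: 9685.7 s = 2.69 hours.

2.69 hours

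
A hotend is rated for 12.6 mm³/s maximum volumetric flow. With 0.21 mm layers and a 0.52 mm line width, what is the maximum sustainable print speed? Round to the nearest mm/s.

115 mm/s

Bead cross-section = 0.21 × 0.52, so 0.1092 mm².
v_max = Q/A = 12.6/0.1092 = 115.38 mm/s → 115 mm/s.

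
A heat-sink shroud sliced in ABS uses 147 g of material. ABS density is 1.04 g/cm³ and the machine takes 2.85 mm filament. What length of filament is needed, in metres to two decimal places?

22.16 m

Extruded volume: 147/1.04 = 141.3462 cm³ (141346.2 mm³).
A = π r² = π × 1.425² = 6.3794 mm².
Length = 141346.2 / 6.3794 = 22156.66 mm = 22.16 m.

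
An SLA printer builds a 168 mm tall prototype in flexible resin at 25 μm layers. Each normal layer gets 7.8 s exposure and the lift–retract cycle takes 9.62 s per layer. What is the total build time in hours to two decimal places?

Layer count = ceil(168 / 0.025) = 6720.
Cycle time = 7.8 + 9.62, so 17.42 s.
Build time: 6720 × 17.42 s = 117062.4 s, i.e. 32.52 hours.

32.52 hours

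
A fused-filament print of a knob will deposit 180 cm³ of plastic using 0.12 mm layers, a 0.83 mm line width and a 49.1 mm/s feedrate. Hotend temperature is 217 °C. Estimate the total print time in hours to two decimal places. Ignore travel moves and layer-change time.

10.22 hours

Bead cross-section = 0.12 × 0.83, so 0.0996 mm².
Path length: 180000 mm³ / 0.0996 mm² → 1807228.9 mm.
Time extruding = 1807228.9 / 49.1 = 36807.1 s.
Converting: 36807.1 s = 10.22 hours.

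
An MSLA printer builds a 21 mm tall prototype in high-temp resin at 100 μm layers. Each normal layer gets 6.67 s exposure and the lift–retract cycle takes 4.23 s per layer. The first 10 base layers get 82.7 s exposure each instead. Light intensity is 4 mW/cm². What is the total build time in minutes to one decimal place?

Layers = ⌈21/0.1⌉ = 210.
Burn-in layers: 10 × (82.7 + 4.23) → 869.3 s.
Normal layers: 200 × (6.67 + 4.23) → 2180 s.
Sum: 869.3 + 2180 = 3049.3 s → 50.8 minutes.

50.8 minutes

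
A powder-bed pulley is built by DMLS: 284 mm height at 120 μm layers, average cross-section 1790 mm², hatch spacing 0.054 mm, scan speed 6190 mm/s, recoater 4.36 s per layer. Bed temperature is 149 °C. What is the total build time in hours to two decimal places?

Layer count = ceil(284 / 0.12) = 2367.
Per-layer scan distance = 1790 / 0.054, so 33148.1 mm.
Scan time per layer: 33148.1 / 6190 → 5.3551 s.
Per-layer time = 5.3551 + 4.36, so 9.7151 s.
2367 layers × 9.7151 s/layer = 22995.6417 s, i.e. 6.39 hours.

6.39 hours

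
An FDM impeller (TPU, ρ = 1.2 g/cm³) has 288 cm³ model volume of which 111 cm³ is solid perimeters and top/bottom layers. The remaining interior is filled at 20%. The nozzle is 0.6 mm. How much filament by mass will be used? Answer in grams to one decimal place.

Infill region = 288 − 111 = 177 cm³.
Infill volume: 0.20 × 177 → 35.4 cm³.
Total extruded = 111 + 35.4, so 146.4 cm³.
Mass = 146.4 × 1.2 = 175.68 g.

175.7 g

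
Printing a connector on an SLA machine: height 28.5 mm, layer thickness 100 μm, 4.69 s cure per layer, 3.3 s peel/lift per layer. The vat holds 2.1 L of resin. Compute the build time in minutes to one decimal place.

38.0 minutes

Number of layers: 28.5 / 0.1 → 285 (rounded up).
Per-layer time = 4.69 + 3.3, so 7.99 s.
Build time: 285 × 7.99 s = 2277.15 s, i.e. 38.0 minutes.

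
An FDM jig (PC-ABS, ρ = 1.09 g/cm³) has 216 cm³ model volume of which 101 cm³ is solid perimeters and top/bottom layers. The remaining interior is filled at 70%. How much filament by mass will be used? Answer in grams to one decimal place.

197.8 g

Interior volume: 216 − 101 → 115 cm³.
Deposited infill: 0.70 × 115 → 80.5 cm³.
Deposited volume: 101 + 80.5 → 181.5 cm³.
Mass: 181.5 × 1.09 → 197.835 g.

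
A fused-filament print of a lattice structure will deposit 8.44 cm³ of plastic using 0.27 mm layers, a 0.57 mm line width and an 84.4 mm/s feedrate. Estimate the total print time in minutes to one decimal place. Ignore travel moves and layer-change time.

10.8 minutes

Extrusion cross-section = 0.27 × 0.57, so 0.1539 mm².
Toolpath length = 8.44 cm³ / 0.1539 mm² = 8440 / 0.1539 = 54840.8 mm.
Time extruding = 54840.8 / 84.4, so 649.8 s.
In the requested units: 649.8 s = 10.8 minutes.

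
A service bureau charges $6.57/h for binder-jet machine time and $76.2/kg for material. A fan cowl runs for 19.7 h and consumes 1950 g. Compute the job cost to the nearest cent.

$278.02

Machine cost = 6.57 × 19.7 = $129.429.
Material cost: 76.2 × 1950/1000 → $148.59.
Total = 129.429 + 148.59 = 278.019 ≈ $278.02.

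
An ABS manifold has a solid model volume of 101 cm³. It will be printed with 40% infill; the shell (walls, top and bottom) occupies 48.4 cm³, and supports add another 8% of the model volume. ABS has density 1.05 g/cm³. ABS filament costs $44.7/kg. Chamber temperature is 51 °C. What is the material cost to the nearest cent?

Interior volume = 101 − 48.4 = 52.6 cm³.
Infill volume = 0.40 × 52.6 = 21.04 cm³.
Support: 0.08 × 101 → 8.08 cm³.
Deposited volume = 48.4 + 21.04 + 8.08, so 77.52 cm³.
Mass = 77.52 × 1.05, so 81.396 g.
At $44.7/kg: 81.396/1000 × 44.7 = $3.64.

$3.64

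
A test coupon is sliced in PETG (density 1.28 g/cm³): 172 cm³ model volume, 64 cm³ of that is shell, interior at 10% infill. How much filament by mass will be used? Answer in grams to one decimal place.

Infill region: 172 − 64 → 108 cm³.
Deposited infill = 0.10 × 108, so 10.8 cm³.
Deposited volume = 64 + 10.8 = 74.8 cm³.
Mass = 74.8 × 1.28, so 95.744 g.

95.7 g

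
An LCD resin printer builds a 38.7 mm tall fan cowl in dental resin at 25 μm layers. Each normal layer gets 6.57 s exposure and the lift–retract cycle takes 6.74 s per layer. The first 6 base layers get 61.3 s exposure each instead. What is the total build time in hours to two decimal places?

Number of layers: 38.7 / 0.025 → 1548 (rounded up).
Base layers = 6 × (61.3 + 6.74) = 408.24 s.
Normal layers = 1542 × (6.57 + 6.74), so 20524.02 s.
Total = 408.24 + 20524.02 = 20932.26 s = 5.81 hours.

5.81 hours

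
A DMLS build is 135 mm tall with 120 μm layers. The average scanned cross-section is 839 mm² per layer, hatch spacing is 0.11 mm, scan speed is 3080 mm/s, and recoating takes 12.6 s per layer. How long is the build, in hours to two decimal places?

Number of layers: 135 / 0.12 → 1125 (rounded up).
Per-layer scan distance = 839 / 0.11 = 7627.3 mm.
Laser time per layer = 7627.3 / 3080, so 2.4764 s.
Layer cycle = 2.4764 + 12.6, so 15.0764 s.
1125 layers × 15.0764 s/layer = 16960.95 s, i.e. 4.71 hours.

4.71 hours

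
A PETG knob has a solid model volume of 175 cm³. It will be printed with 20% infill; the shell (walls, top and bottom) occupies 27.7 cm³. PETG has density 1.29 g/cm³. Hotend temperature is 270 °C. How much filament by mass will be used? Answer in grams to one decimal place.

73.7 g

Interior volume: 175 − 27.7 → 147.3 cm³.
Deposited infill = 0.20 × 147.3, so 29.46 cm³.
Total printed volume = 27.7 + 29.46 = 57.16 cm³.
Mass = 57.16 × 1.29, so 73.7364 g.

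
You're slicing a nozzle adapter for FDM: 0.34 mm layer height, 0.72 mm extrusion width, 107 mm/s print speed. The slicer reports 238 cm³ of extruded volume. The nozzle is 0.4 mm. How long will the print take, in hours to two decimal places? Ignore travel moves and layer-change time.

2.52 hours

Bead cross-section = 0.34 × 0.72, so 0.2448 mm².
Toolpath length = 238 cm³ / 0.2448 mm² = 238000 / 0.2448 = 972222.2 mm.
Extrusion time = 972222.2 / 107, so 9086.2 s.
9086.2 s = 2.52 hours.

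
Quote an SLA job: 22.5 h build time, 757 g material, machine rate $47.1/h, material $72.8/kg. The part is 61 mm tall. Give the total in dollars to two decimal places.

$1114.86

Machine cost = 47.1 × 22.5, so $1059.75.
Material charge = 72.8 × 757/1000 = $55.1096.
Total = 1059.75 + 55.1096 = 1114.8596 ≈ $1114.86.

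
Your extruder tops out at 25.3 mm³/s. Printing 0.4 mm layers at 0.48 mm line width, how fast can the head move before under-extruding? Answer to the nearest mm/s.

A = 0.4 × 0.48, so 0.192 mm².
Max speed = 25.3 / 0.192 = 131.77 ≈ 132 mm/s.

132 mm/s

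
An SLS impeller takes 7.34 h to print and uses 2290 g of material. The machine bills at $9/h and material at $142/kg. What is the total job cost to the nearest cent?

$391.24

Machine cost = 9 × 7.34 = $66.06.
Feedstock cost: 142 × 2290/1000 → $325.18.
Total = 66.06 + 325.18 = $391.24.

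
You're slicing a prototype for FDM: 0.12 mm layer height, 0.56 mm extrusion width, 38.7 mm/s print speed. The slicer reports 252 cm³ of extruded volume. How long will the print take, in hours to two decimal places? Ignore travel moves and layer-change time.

26.92 hours

Extrusion cross-section = 0.12 × 0.56 = 0.0672 mm².
Path length: 252000 mm³ / 0.0672 mm² → 3750000 mm.
Print-move time: 3750000 / 38.7 → 96899.2 s.
Converting: 96899.2 s = 26.92 hours.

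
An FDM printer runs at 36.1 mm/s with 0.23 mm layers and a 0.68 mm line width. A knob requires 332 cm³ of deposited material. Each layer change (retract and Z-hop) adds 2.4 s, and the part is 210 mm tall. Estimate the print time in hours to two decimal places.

16.94 hours

Line area = 0.23 × 0.68 = 0.1564 mm².
Total extruded path = 332000/0.1564 = 2122762.1 mm.
Time extruding = 2122762.1 / 36.1, so 58802.3 s.
Layers = ⌈210/0.23⌉ = 914.
Z-hop total = 914 × 2.4 = 2193.6 s.
Altogether 58802.3 + 2193.6 = 60995.9 s, i.e. 16.94 hours.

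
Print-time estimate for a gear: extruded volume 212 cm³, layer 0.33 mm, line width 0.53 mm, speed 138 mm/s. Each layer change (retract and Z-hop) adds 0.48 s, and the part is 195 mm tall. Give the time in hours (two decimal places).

2.52 hours

Line area: 0.33 × 0.53 → 0.1749 mm².
Path length: 212000 mm³ / 0.1749 mm² → 1212121.2 mm.
Extrusion time: 1212121.2 / 138 → 8783.5 s.
Layers = ⌈195/0.33⌉ = 591.
Layer-change overhead: 591 × 0.48 → 283.68 s.
Total = 8783.5 + 283.68 = 9067.18 s = 2.52 hours.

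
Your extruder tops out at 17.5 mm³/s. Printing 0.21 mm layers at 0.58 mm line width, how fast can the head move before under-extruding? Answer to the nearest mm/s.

144 mm/s

A = 0.21 × 0.58, so 0.1218 mm².
v_max = Q/A = 17.5/0.1218 = 143.68 mm/s → 144 mm/s.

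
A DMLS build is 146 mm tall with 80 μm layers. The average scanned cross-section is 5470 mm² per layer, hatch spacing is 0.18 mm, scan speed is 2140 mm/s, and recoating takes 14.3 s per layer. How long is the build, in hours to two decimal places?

Number of layers: 146 / 0.08 → 1825 (rounded up).
Hatch length per layer = 5470 / 0.18, so 30388.9 mm.
Scan time per layer = 30388.9 / 2140, so 14.2004 s.
Time per layer = 14.2004 + 14.3, so 28.5004 s.
Total: 1825 × 28.5004 s = 52013.23 s → 14.45 hours.

14.45 hours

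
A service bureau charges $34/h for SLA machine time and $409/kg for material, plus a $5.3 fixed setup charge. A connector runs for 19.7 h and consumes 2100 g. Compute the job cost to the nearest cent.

$1534.00

Machine cost = 34 × 19.7 = $669.80.
Feedstock cost = 409 × 2100/1000, so $858.90.
Total = 669.80 + 858.90 + 5.3 = $1534.00.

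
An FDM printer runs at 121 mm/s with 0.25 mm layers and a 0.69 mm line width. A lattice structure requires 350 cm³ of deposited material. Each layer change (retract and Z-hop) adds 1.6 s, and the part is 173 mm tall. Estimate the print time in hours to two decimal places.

4.97 hours

Extrusion cross-section = 0.25 × 0.69, so 0.1725 mm².
Toolpath length = 350 cm³ / 0.1725 mm² = 350000 / 0.1725 = 2028985.5 mm.
Time extruding = 2028985.5 / 121, so 16768.5 s.
Layer count = ceil(173 / 0.25) = 692.
Z-hop total = 692 × 1.6, so 1107.2 s.
Total = 16768.5 + 1107.2 = 17875.7 s = 4.97 hours.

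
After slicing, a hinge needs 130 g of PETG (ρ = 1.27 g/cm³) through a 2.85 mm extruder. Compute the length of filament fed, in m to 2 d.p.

16.05 m

Volume = 130 g / 1.27 g·cm⁻³ = 102.3622 cm³ = 102362.2 mm³.
Cross-section of 2.85 mm filament: π·(2.85/2)² = 6.3794 mm².
L = V/A = 102362.2/6.3794 = 16045.74 mm → 16.05 m.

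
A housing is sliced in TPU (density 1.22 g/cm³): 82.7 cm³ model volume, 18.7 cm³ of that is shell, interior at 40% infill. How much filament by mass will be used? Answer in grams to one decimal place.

54.0 g

Infill region = 82.7 − 18.7 = 64 cm³.
Infill deposited = 0.40 × 64 = 25.6 cm³.
Deposited volume = 18.7 + 25.6 = 44.3 cm³.
Mass = 44.3 × 1.22, so 54.046 g.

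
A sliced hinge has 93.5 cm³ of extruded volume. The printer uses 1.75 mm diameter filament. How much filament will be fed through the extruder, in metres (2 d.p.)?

Filament cross-section = π × (1.75/2)² = 2.4053 mm².
L = 93500 mm³ / 2.4053 mm² = 38872.49 mm, i.e. 38.87 m.

38.87 m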